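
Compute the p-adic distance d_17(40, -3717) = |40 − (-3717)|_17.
d_17(40, -3717) = 1/289

Step 1 — x − y = 40 − (-3717) = 3757. Step 2 — v_17(3757) = 2 (factor: 3757 = (17^2 · 13); the sign does not affect v_p). Step 3 — |x − y|_17 = 17^{-2} = 1/289.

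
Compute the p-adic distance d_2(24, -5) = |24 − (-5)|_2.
d_2(24, -5) = 1

Step 1 — x − y = 24 − (-5) = 29. Step 2 — v_2(29) = 0 (factor: 29 = (2^0 · 29); the sign does not affect v_p). Step 3 — |x − y|_2 = 2^{0} = 1.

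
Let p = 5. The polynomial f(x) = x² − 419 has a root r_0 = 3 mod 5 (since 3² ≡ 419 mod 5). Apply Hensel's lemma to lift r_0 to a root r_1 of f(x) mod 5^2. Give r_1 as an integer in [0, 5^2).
r_1 = 13 (mod 25)

Hensel's recurrence: r_{i+1} = r_i − f(r_i)·(f′(r_i))^{-1} mod 5^{i+2}, with f′(x) = 2x. Iterate:
  r_0 = 3 (mod 5)
  r_1 = 13 (mod 25)
Final: r_1 = 13, and one checks f(r_1) ≡ 0 mod 5^2.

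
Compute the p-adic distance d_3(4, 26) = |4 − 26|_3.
d_3(4, 26) = 1

Step 1 — x − y = 4 − 26 = -22. Step 2 — v_3(-22) = 0 (factor: -22 = −(3^0 · 22); the sign does not affect v_p). Step 3 — |x − y|_3 = 3^{0} = 1.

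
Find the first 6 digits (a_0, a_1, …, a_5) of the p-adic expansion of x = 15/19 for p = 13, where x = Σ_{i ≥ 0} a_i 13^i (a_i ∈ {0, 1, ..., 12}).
(a_0, …, a_5) = (9, 11, 8, 0, 2, 6)

v_13(15/19) = 0 (numerator and denominator both coprime to 13), so x ∈ ℤ_13^×. Compute digits iteratively via a_i = x_i mod 13, x_{i+1} = (x_i − a_i)/13, with x_0 = x:
  x_0 = 15/19;  a_0 = 9;  x_1 = (x_0 − 9)/13 = -12/19
  x_1 = -12/19;  a_1 = 11;  x_2 = (x_1 − 11)/13 = -17/19
  x_2 = -17/19;  a_2 = 8;  x_3 = (x_2 − 8)/13 = -13/19
  x_3 = -13/19;  a_3 = 0;  x_4 = (x_3 − 0)/13 = -1/19
  x_4 = -1/19;  a_4 = 2;  x_5 = (x_4 − 2)/13 = -3/19
  x_5 = -3/19;  a_5 = 6;  x_6 = (x_5 − 6)/13 = -9/19
Digits: (9, 11, 8, 0, 2, 6).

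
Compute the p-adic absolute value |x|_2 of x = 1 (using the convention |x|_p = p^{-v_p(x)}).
|1|_2 = 1

Step 1 — compute v_2(x) by factoring powers of 2 out of the numerator and denominator: v_2(1) = 0. Step 2 — apply |x|_p = p^{-v_p(x)} = 2^{0} = 1.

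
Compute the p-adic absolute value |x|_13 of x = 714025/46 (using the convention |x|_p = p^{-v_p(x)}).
|714025/46|_13 = 1/28561

Step 1 — compute v_13(x) by factoring powers of 13 out of the numerator and denominator: v_13(714025/46) = 4. Step 2 — apply |x|_p = p^{-v_p(x)} = 13^{-4} = 1/28561.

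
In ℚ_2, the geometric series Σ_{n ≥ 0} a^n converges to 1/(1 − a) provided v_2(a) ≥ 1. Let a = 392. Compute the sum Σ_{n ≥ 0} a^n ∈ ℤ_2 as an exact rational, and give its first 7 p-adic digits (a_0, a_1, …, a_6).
Σ a^n = 1/(1 − a) = -1/391;  first 7 digits = (1, 0, 0, 1, 0, 0, 1)

v_2(a) = 3 ≥ 1, so the series converges in ℤ_2 to 1/(1 − a) = 1/(1 − 392) = -1/391. Expand this rational in ℤ_2: compute digits iteratively via d_i = x_i mod 2, x_{i+1} = (x_i − d_i)/2. The first 7 digits are (1, 0, 0, 1, 0, 0, 1).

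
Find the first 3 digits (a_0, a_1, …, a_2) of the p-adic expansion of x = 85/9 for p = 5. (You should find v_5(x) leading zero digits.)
(a_0, …, a_2) = (0, 3, 2)

v_5(85/9) = 1, so a_0 = ... = a_0 = 0. Factor out: x = 5^1 · u with u = 17/9 a unit in ℤ_5. Expand u iteratively via a_{v+i} = u_i mod 5, u_{i+1} = (u_i − a_{v+i})/5:
  u_0 = 17/9;  a_1 = 3;  u_1 = (u_0 − 3)/5 = -2/9
  u_1 = -2/9;  a_2 = 2;  u_2 = (u_1 − 2)/5 = -4/9
Digits: (0, 3, 2).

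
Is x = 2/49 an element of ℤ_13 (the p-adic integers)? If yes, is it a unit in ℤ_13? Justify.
x ∈ ℤ_13^× (unit); v_13(x) = 0

ℤ_13 = {x ∈ ℚ_13 : v_13(x) ≥ 0} and ℤ_13^× = {x ∈ ℤ_13 : v_13(x) = 0}. Here v_13(2/49) = v_13(num) − v_13(den) = 0; compare against these criteria.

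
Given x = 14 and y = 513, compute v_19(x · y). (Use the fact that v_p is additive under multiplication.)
v_19(7182) = 1

v_p(x) = 0 (factor: 14 = 19^0 · 14); v_p(y) = 1 (factor: 513 = 19^1 · 27). Additivity: v_p(xy) = v_p(x) + v_p(y) = 0 + 1 = 1. (Direct check: xy = 7182 = 19^1 · (378).)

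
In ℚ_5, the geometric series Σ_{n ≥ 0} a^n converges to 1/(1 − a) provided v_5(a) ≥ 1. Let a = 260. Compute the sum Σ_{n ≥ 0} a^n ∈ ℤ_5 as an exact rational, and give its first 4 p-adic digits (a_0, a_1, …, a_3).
Σ a^n = 1/(1 − a) = -1/259;  first 4 digits = (1, 2, 4, 0)

v_5(a) = 1 ≥ 1, so the series converges in ℤ_5 to 1/(1 − a) = 1/(1 − 260) = -1/259. Expand this rational in ℤ_5: compute digits iteratively via d_i = x_i mod 5, x_{i+1} = (x_i − d_i)/5. The first 4 digits are (1, 2, 4, 0).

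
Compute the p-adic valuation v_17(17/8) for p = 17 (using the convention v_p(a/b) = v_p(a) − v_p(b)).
v_17(17/8) = 1

Factor powers of 17 from the numerator and denominator of the reduced fraction: 17 = 17^1 · 1 and 8 = 17^0 · 8. Apply v_p(a/b) = v_p(a) − v_p(b): v_17(17/8) = 1 − 0 = 1.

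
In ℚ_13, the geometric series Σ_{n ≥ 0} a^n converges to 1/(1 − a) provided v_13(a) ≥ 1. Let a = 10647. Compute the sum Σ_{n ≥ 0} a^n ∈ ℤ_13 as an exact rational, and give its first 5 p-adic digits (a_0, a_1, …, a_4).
Σ a^n = 1/(1 − a) = -1/10646;  first 5 digits = (1, 0, 11, 4, 4)

v_13(a) = 2 ≥ 1, so the series converges in ℤ_13 to 1/(1 − a) = 1/(1 − 10647) = -1/10646. Expand this rational in ℤ_13: compute digits iteratively via d_i = x_i mod 13, x_{i+1} = (x_i − d_i)/13. The first 5 digits are (1, 0, 11, 4, 4).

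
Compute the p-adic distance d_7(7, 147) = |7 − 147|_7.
d_7(7, 147) = 1/7

Step 1 — x − y = 7 − 147 = -140. Step 2 — v_7(-140) = 1 (factor: -140 = −(7^1 · 20); the sign does not affect v_p). Step 3 — |x − y|_7 = 7^{-1} = 1/7.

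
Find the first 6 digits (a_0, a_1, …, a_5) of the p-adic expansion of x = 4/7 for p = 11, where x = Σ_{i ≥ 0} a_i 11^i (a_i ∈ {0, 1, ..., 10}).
(a_0, …, a_5) = (10, 7, 4, 9, 7, 4)

v_11(4/7) = 0 (numerator and denominator both coprime to 11), so x ∈ ℤ_11^×. Compute digits iteratively via a_i = x_i mod 11, x_{i+1} = (x_i − a_i)/11, with x_0 = x:
  x_0 = 4/7;  a_0 = 10;  x_1 = (x_0 − 10)/11 = -6/7
  x_1 = -6/7;  a_1 = 7;  x_2 = (x_1 − 7)/11 = -5/7
  x_2 = -5/7;  a_2 = 4;  x_3 = (x_2 − 4)/11 = -3/7
  x_3 = -3/7;  a_3 = 9;  x_4 = (x_3 − 9)/11 = -6/7
  x_4 = -6/7;  a_4 = 7;  x_5 = (x_4 − 7)/11 = -5/7
  x_5 = -5/7;  a_5 = 4;  x_6 = (x_5 − 4)/11 = -3/7
Digits: (10, 7, 4, 9, 7, 4).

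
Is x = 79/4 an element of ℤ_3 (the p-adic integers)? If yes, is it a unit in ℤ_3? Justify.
x ∈ ℤ_3^× (unit); v_3(x) = 0

ℤ_3 = {x ∈ ℚ_3 : v_3(x) ≥ 0} and ℤ_3^× = {x ∈ ℤ_3 : v_3(x) = 0}. Here v_3(79/4) = v_3(num) − v_3(den) = 0; compare against these criteria.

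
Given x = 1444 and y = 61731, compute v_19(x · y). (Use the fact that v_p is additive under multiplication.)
v_19(89139564) = 5

v_p(x) = 2 (factor: 1444 = 19^2 · 4); v_p(y) = 3 (factor: 61731 = 19^3 · 9). Additivity: v_p(xy) = v_p(x) + v_p(y) = 2 + 3 = 5. (Direct check: xy = 89139564 = 19^5 · (36).)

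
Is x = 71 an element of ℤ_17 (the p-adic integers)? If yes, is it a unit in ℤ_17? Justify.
x ∈ ℤ_17^× (unit); v_17(x) = 0

ℤ_17 = {x ∈ ℚ_17 : v_17(x) ≥ 0} and ℤ_17^× = {x ∈ ℤ_17 : v_17(x) = 0}. Here v_17(71) = v_17(num) − v_17(den) = 0; compare against these criteria.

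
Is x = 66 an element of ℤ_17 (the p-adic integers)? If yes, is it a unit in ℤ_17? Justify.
x ∈ ℤ_17^× (unit); v_17(x) = 0

ℤ_17 = {x ∈ ℚ_17 : v_17(x) ≥ 0} and ℤ_17^× = {x ∈ ℤ_17 : v_17(x) = 0}. Here v_17(66) = v_17(num) − v_17(den) = 0; compare against these criteria.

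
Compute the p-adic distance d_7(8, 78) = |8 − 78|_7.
d_7(8, 78) = 1/7

Step 1 — x − y = 8 − 78 = -70. Step 2 — v_7(-70) = 1 (factor: -70 = −(7^1 · 10); the sign does not affect v_p). Step 3 — |x − y|_7 = 7^{-1} = 1/7.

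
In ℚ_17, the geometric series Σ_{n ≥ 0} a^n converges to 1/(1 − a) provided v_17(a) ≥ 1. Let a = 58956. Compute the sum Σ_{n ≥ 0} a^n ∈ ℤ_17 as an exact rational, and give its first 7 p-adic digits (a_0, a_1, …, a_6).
Σ a^n = 1/(1 − a) = -1/58955;  first 7 digits = (1, 0, 0, 12, 0, 0, 8)

v_17(a) = 3 ≥ 1, so the series converges in ℤ_17 to 1/(1 − a) = 1/(1 − 58956) = -1/58955. Expand this rational in ℤ_17: compute digits iteratively via d_i = x_i mod 17, x_{i+1} = (x_i − d_i)/17. The first 7 digits are (1, 0, 0, 12, 0, 0, 8).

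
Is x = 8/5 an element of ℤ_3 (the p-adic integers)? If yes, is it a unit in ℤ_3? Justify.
x ∈ ℤ_3^× (unit); v_3(x) = 0

ℤ_3 = {x ∈ ℚ_3 : v_3(x) ≥ 0} and ℤ_3^× = {x ∈ ℤ_3 : v_3(x) = 0}. Here v_3(8/5) = v_3(num) − v_3(den) = 0; compare against these criteria.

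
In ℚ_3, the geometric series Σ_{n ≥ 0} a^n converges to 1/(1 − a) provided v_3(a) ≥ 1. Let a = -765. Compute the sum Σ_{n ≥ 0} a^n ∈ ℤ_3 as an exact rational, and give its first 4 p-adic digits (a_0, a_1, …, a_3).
Σ a^n = 1/(1 − a) = 1/766;  first 4 digits = (1, 0, 2, 1)

v_3(a) = 2 ≥ 1, so the series converges in ℤ_3 to 1/(1 − a) = 1/(1 − (-765)) = 1/766. Expand this rational in ℤ_3: compute digits iteratively via d_i = x_i mod 3, x_{i+1} = (x_i − d_i)/3. The first 4 digits are (1, 0, 2, 1).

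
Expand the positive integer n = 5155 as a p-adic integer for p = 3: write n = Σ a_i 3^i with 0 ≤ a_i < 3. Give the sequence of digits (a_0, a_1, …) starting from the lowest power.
(a_0, a_1, …) = (1, 2, 2, 1, 0, 0, 1, 2)

Repeated division by 3 gives the digits low-to-high: 5155 = 1 + 2·3^1 + 2·3^2 + 1·3^3 + 1·3^6 + 2·3^7. Digit sequence: (1, 2, 2, 1, 0, 0, 1, 2).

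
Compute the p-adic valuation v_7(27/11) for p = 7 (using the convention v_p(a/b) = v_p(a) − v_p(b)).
v_7(27/11) = 0

Factor powers of 7 from the numerator and denominator of the reduced fraction: 27 = 7^0 · 27 and 11 = 7^0 · 11. Apply v_p(a/b) = v_p(a) − v_p(b): v_7(27/11) = 0 − 0 = 0.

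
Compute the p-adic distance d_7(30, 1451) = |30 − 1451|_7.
d_7(30, 1451) = 1/49

Step 1 — x − y = 30 − 1451 = -1421. Step 2 — v_7(-1421) = 2 (factor: -1421 = −(7^2 · 29); the sign does not affect v_p). Step 3 — |x − y|_7 = 7^{-2} = 1/49.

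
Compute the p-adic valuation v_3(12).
v_3(12) = 1

v_3(n) is the largest exponent k such that 3^k divides n. Factor out: 12 = 3^1 · 4. (Sign doesn't affect v_p.) So v_3(12) = 1.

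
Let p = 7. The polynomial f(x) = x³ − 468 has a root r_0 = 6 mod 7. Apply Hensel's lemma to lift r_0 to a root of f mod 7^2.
r_1 = 41 (mod 49)

Hensel: r_{i+1} = r_i − f(r_i)/f′(r_i) mod 7^{i+2}, where f′(x) = 3x². Iterate:
  r_0 = 6 (mod 7)
  r_1 = 41 (mod 49)
Final: r = 41 with f(r) ≡ 0 mod 7^2.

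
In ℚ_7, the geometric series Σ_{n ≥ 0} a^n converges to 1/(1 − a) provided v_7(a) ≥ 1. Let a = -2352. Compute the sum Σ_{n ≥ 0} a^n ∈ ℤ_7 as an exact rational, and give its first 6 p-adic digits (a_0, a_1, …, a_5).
Σ a^n = 1/(1 − a) = 1/2353;  first 6 digits = (1, 0, 1, 0, 0, 0)

v_7(a) = 2 ≥ 1, so the series converges in ℤ_7 to 1/(1 − a) = 1/(1 − (-2352)) = 1/2353. Expand this rational in ℤ_7: compute digits iteratively via d_i = x_i mod 7, x_{i+1} = (x_i − d_i)/7. The first 6 digits are (1, 0, 1, 0, 0, 0).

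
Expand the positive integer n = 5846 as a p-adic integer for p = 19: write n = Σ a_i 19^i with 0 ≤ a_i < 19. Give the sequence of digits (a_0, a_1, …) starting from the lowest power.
(a_0, a_1, …) = (13, 3, 16)

Repeated division by 19 gives the digits low-to-high: 5846 = 13 + 3·19^1 + 16·19^2. Digit sequence: (13, 3, 16).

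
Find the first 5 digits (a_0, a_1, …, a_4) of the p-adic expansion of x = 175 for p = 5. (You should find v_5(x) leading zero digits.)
(a_0, …, a_4) = (0, 0, 2, 1, 0)

v_5(175) = 2, so a_0 = ... = a_1 = 0. Factor out: x = 5^2 · u with u = 7 a unit in ℤ_5. Expand u iteratively via a_{v+i} = u_i mod 5, u_{i+1} = (u_i − a_{v+i})/5:
  u_0 = 7;  a_2 = 2;  u_1 = (u_0 − 2)/5 = 1
  u_1 = 1;  a_3 = 1;  u_2 = (u_1 − 1)/5 = 0
  u_2 = 0;  a_4 = 0;  u_3 = (u_2 − 0)/5 = 0
Digits: (0, 0, 2, 1, 0).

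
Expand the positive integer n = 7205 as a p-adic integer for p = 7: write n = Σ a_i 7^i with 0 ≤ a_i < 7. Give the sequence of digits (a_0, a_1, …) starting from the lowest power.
(a_0, a_1, …) = (2, 0, 0, 0, 3)

Repeated division by 7 gives the digits low-to-high: 7205 = 2 + 3·7^4. Digit sequence: (2, 0, 0, 0, 3).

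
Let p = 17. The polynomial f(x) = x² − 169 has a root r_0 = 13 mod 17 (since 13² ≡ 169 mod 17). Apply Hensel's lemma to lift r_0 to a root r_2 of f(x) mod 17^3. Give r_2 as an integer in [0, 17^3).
r_2 = 13 (mod 4913)

Hensel's recurrence: r_{i+1} = r_i − f(r_i)·(f′(r_i))^{-1} mod 17^{i+2}, with f′(x) = 2x. Iterate:
  r_0 = 13 (mod 17)
  r_1 = 13 (mod 289)
  r_2 = 13 (mod 4913)
Final: r_2 = 13, and one checks f(r_2) ≡ 0 mod 17^3.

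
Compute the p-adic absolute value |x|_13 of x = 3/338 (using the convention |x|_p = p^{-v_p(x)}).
|3/338|_13 = 169

Step 1 — compute v_13(x) by factoring powers of 13 out of the numerator and denominator: v_13(3/338) = -2. Step 2 — apply |x|_p = p^{-v_p(x)} = 13^{2} = 169.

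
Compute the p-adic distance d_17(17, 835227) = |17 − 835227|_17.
d_17(17, 835227) = 1/83521

Step 1 — x − y = 17 − 835227 = -835210. Step 2 — v_17(-835210) = 4 (factor: -835210 = −(17^4 · 10); the sign does not affect v_p). Step 3 — |x − y|_17 = 17^{-4} = 1/83521.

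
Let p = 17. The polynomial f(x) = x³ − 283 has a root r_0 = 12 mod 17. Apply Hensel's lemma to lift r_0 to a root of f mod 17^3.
r_2 = 2613 (mod 4913)

Hensel: r_{i+1} = r_i − f(r_i)/f′(r_i) mod 17^{i+2}, where f′(x) = 3x². Iterate:
  r_0 = 12 (mod 17)
  r_1 = 12 (mod 289)
  r_2 = 2613 (mod 4913)
Final: r = 2613 with f(r) ≡ 0 mod 17^3.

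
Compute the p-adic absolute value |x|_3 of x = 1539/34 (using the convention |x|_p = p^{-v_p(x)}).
|1539/34|_3 = 1/81

Step 1 — compute v_3(x) by factoring powers of 3 out of the numerator and denominator: v_3(1539/34) = 4. Step 2 — apply |x|_p = p^{-v_p(x)} = 3^{-4} = 1/81.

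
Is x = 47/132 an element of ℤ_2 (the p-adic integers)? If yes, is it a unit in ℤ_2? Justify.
x ∉ ℤ_2 (v_2(x) = -2 < 0)

ℤ_2 = {x ∈ ℚ_2 : v_2(x) ≥ 0} and ℤ_2^× = {x ∈ ℤ_2 : v_2(x) = 0}. Here v_2(47/132) = v_2(num) − v_2(den) = -2; compare against these criteria.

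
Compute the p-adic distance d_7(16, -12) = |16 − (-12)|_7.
d_7(16, -12) = 1/7

Step 1 — x − y = 16 − (-12) = 28. Step 2 — v_7(28) = 1 (factor: 28 = (7^1 · 4); the sign does not affect v_p). Step 3 — |x − y|_7 = 7^{-1} = 1/7.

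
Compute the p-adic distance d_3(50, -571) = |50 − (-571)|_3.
d_3(50, -571) = 1/27

Step 1 — x − y = 50 − (-571) = 621. Step 2 — v_3(621) = 3 (factor: 621 = (3^3 · 23); the sign does not affect v_p). Step 3 — |x − y|_3 = 3^{-3} = 1/27.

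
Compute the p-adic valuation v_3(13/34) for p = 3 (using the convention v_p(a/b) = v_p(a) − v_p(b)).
v_3(13/34) = 0

Factor powers of 3 from the numerator and denominator of the reduced fraction: 13 = 3^0 · 13 and 34 = 3^0 · 34. Apply v_p(a/b) = v_p(a) − v_p(b): v_3(13/34) = 0 − 0 = 0.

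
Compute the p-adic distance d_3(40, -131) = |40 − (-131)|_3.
d_3(40, -131) = 1/9

Step 1 — x − y = 40 − (-131) = 171. Step 2 — v_3(171) = 2 (factor: 171 = (3^2 · 19); the sign does not affect v_p). Step 3 — |x − y|_3 = 3^{-2} = 1/9.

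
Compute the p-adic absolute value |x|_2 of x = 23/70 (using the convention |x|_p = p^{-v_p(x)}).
|23/70|_2 = 2

Step 1 — compute v_2(x) by factoring powers of 2 out of the numerator and denominator: v_2(23/70) = -1. Step 2 — apply |x|_p = p^{-v_p(x)} = 2^{1} = 2.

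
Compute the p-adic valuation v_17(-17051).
v_17(-17051) = 2

v_17(n) is the largest exponent k such that 17^k divides n. Factor out: -17051 = -17^2 · 59. (Sign doesn't affect v_p.) So v_17(-17051) = 2.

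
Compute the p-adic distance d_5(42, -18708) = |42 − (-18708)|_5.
d_5(42, -18708) = 1/3125

Step 1 — x − y = 42 − (-18708) = 18750. Step 2 — v_5(18750) = 5 (factor: 18750 = (5^5 · 6); the sign does not affect v_p). Step 3 — |x − y|_5 = 5^{-5} = 1/3125.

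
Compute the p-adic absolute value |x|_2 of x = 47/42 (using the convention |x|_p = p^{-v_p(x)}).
|47/42|_2 = 2

Step 1 — compute v_2(x) by factoring powers of 2 out of the numerator and denominator: v_2(47/42) = -1. Step 2 — apply |x|_p = p^{-v_p(x)} = 2^{1} = 2.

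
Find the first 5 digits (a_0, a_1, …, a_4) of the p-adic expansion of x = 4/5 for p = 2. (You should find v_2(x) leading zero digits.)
(a_0, …, a_4) = (0, 0, 1, 0, 1)

v_2(4/5) = 2, so a_0 = ... = a_1 = 0. Factor out: x = 2^2 · u with u = 1/5 a unit in ℤ_2. Expand u iteratively via a_{v+i} = u_i mod 2, u_{i+1} = (u_i − a_{v+i})/2:
  u_0 = 1/5;  a_2 = 1;  u_1 = (u_0 − 1)/2 = -2/5
  u_1 = -2/5;  a_3 = 0;  u_2 = (u_1 − 0)/2 = -1/5
  u_2 = -1/5;  a_4 = 1;  u_3 = (u_2 − 1)/2 = -3/5
Digits: (0, 0, 1, 0, 1).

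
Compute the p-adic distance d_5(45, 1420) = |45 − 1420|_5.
d_5(45, 1420) = 1/125

Step 1 — x − y = 45 − 1420 = -1375. Step 2 — v_5(-1375) = 3 (factor: -1375 = −(5^3 · 11); the sign does not affect v_p). Step 3 — |x − y|_5 = 5^{-3} = 1/125.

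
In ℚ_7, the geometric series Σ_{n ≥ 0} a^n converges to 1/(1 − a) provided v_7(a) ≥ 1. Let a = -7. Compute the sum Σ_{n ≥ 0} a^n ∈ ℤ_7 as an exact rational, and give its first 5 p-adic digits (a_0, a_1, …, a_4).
Σ a^n = 1/(1 − a) = 1/8;  first 5 digits = (1, 6, 0, 6, 0)

v_7(a) = 1 ≥ 1, so the series converges in ℤ_7 to 1/(1 − a) = 1/(1 − (-7)) = 1/8. Expand this rational in ℤ_7: compute digits iteratively via d_i = x_i mod 7, x_{i+1} = (x_i − d_i)/7. The first 5 digits are (1, 6, 0, 6, 0).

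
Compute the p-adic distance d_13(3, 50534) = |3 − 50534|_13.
d_13(3, 50534) = 1/2197

Step 1 — x − y = 3 − 50534 = -50531. Step 2 — v_13(-50531) = 3 (factor: -50531 = −(13^3 · 23); the sign does not affect v_p). Step 3 — |x − y|_13 = 13^{-3} = 1/2197.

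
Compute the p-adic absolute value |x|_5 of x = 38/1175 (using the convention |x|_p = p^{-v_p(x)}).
|38/1175|_5 = 25

Step 1 — compute v_5(x) by factoring powers of 5 out of the numerator and denominator: v_5(38/1175) = -2. Step 2 — apply |x|_p = p^{-v_p(x)} = 5^{2} = 25.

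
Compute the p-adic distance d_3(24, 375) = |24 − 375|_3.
d_3(24, 375) = 1/27

Step 1 — x − y = 24 − 375 = -351. Step 2 — v_3(-351) = 3 (factor: -351 = −(3^3 · 13); the sign does not affect v_p). Step 3 — |x − y|_3 = 3^{-3} = 1/27.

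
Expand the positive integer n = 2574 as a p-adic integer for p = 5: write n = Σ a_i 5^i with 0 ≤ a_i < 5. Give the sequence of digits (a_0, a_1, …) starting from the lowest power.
(a_0, a_1, …) = (4, 4, 2, 0, 4)

Repeated division by 5 gives the digits low-to-high: 2574 = 4 + 4·5^1 + 2·5^2 + 4·5^4. Digit sequence: (4, 4, 2, 0, 4).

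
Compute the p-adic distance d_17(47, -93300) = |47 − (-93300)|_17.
d_17(47, -93300) = 1/4913

Step 1 — x − y = 47 − (-93300) = 93347. Step 2 — v_17(93347) = 3 (factor: 93347 = (17^3 · 19); the sign does not affect v_p). Step 3 — |x − y|_17 = 17^{-3} = 1/4913.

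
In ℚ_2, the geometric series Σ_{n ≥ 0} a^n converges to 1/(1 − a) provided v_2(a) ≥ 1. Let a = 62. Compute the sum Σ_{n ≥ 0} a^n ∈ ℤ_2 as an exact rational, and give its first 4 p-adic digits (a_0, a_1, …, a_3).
Σ a^n = 1/(1 − a) = -1/61;  first 4 digits = (1, 1, 0, 1)

v_2(a) = 1 ≥ 1, so the series converges in ℤ_2 to 1/(1 − a) = 1/(1 − 62) = -1/61. Expand this rational in ℤ_2: compute digits iteratively via d_i = x_i mod 2, x_{i+1} = (x_i − d_i)/2. The first 4 digits are (1, 1, 0, 1).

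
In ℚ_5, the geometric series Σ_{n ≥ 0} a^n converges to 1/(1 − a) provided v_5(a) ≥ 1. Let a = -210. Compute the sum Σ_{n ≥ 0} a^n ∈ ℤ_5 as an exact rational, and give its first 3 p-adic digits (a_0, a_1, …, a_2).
Σ a^n = 1/(1 − a) = 1/211;  first 3 digits = (1, 3, 0)

v_5(a) = 1 ≥ 1, so the series converges in ℤ_5 to 1/(1 − a) = 1/(1 − (-210)) = 1/211. Expand this rational in ℤ_5: compute digits iteratively via d_i = x_i mod 5, x_{i+1} = (x_i − d_i)/5. The first 3 digits are (1, 3, 0).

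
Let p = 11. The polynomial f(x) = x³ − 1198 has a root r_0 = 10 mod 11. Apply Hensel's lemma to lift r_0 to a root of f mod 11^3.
r_2 = 560 (mod 1331)

Hensel: r_{i+1} = r_i − f(r_i)/f′(r_i) mod 11^{i+2}, where f′(x) = 3x². Iterate:
  r_0 = 10 (mod 11)
  r_1 = 76 (mod 121)
  r_2 = 560 (mod 1331)
Final: r = 560 with f(r) ≡ 0 mod 11^3.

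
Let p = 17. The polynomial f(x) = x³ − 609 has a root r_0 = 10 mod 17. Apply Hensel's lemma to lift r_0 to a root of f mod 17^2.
r_1 = 27 (mod 289)

Hensel: r_{i+1} = r_i − f(r_i)/f′(r_i) mod 17^{i+2}, where f′(x) = 3x². Iterate:
  r_0 = 10 (mod 17)
  r_1 = 27 (mod 289)
Final: r = 27 with f(r) ≡ 0 mod 17^2.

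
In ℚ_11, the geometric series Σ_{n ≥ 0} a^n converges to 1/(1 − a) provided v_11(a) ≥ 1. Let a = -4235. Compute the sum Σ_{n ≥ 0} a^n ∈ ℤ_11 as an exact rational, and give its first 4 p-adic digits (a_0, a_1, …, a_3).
Σ a^n = 1/(1 − a) = 1/4236;  first 4 digits = (1, 0, 9, 7)

v_11(a) = 2 ≥ 1, so the series converges in ℤ_11 to 1/(1 − a) = 1/(1 − (-4235)) = 1/4236. Expand this rational in ℤ_11: compute digits iteratively via d_i = x_i mod 11, x_{i+1} = (x_i − d_i)/11. The first 4 digits are (1, 0, 9, 7).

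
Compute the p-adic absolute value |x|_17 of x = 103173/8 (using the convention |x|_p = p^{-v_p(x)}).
|103173/8|_17 = 1/4913

Step 1 — compute v_17(x) by factoring powers of 17 out of the numerator and denominator: v_17(103173/8) = 3. Step 2 — apply |x|_p = p^{-v_p(x)} = 17^{-3} = 1/4913.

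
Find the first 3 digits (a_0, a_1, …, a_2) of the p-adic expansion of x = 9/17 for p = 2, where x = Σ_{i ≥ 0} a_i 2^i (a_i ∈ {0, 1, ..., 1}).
(a_0, …, a_2) = (1, 0, 0)

v_2(9/17) = 0 (numerator and denominator both coprime to 2), so x ∈ ℤ_2^×. Compute digits iteratively via a_i = x_i mod 2, x_{i+1} = (x_i − a_i)/2, with x_0 = x:
  x_0 = 9/17;  a_0 = 1;  x_1 = (x_0 − 1)/2 = -4/17
  x_1 = -4/17;  a_1 = 0;  x_2 = (x_1 − 0)/2 = -2/17
  x_2 = -2/17;  a_2 = 0;  x_3 = (x_2 − 0)/2 = -1/17
Digits: (1, 0, 0).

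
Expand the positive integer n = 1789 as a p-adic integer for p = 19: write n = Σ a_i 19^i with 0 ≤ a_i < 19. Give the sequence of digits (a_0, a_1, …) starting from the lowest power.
(a_0, a_1, …) = (3, 18, 4)

Repeated division by 19 gives the digits low-to-high: 1789 = 3 + 18·19^1 + 4·19^2. Digit sequence: (3, 18, 4).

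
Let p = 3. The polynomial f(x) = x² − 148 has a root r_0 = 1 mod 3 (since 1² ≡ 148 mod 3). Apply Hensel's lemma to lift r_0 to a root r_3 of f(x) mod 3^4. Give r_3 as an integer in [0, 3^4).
r_3 = 43 (mod 81)

Hensel's recurrence: r_{i+1} = r_i − f(r_i)·(f′(r_i))^{-1} mod 3^{i+2}, with f′(x) = 2x. Iterate:
  r_0 = 1 (mod 3)
  r_1 = 7 (mod 9)
  r_2 = 16 (mod 27)
  r_3 = 43 (mod 81)
Final: r_3 = 43, and one checks f(r_3) ≡ 0 mod 3^4.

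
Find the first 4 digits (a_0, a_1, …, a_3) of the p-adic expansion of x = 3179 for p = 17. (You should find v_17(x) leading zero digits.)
(a_0, …, a_3) = (0, 0, 11, 0)

v_17(3179) = 2, so a_0 = ... = a_1 = 0. Factor out: x = 17^2 · u with u = 11 a unit in ℤ_17. Expand u iteratively via a_{v+i} = u_i mod 17, u_{i+1} = (u_i − a_{v+i})/17:
  u_0 = 11;  a_2 = 11;  u_1 = (u_0 − 11)/17 = 0
  u_1 = 0;  a_3 = 0;  u_2 = (u_1 − 0)/17 = 0
Digits: (0, 0, 11, 0).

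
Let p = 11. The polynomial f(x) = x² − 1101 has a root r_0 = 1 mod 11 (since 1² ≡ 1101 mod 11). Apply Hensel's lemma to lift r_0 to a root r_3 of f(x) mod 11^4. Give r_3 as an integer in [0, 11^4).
r_3 = 7690 (mod 14641)

Hensel's recurrence: r_{i+1} = r_i − f(r_i)·(f′(r_i))^{-1} mod 11^{i+2}, with f′(x) = 2x. Iterate:
  r_0 = 1 (mod 11)
  r_1 = 67 (mod 121)
  r_2 = 1035 (mod 1331)
  r_3 = 7690 (mod 14641)
Final: r_3 = 7690, and one checks f(r_3) ≡ 0 mod 11^4.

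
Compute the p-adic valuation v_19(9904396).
v_19(9904396) = 5

v_19(n) is the largest exponent k such that 19^k divides n. Factor out: 9904396 = 19^5 · 4. (Sign doesn't affect v_p.) So v_19(9904396) = 5.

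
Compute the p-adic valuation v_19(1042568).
v_19(1042568) = 4

v_19(n) is the largest exponent k such that 19^k divides n. Factor out: 1042568 = 19^4 · 8. (Sign doesn't affect v_p.) So v_19(1042568) = 4.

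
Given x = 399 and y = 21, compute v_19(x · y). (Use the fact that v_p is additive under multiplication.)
v_19(8379) = 1

v_p(x) = 1 (factor: 399 = 19^1 · 21); v_p(y) = 0 (factor: 21 = 19^0 · 21). Additivity: v_p(xy) = v_p(x) + v_p(y) = 1 + 0 = 1. (Direct check: xy = 8379 = 19^1 · (441).)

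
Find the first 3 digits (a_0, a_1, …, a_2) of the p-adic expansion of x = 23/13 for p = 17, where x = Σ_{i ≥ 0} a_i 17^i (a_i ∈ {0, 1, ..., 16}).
(a_0, …, a_2) = (7, 1, 13)

v_17(23/13) = 0 (numerator and denominator both coprime to 17), so x ∈ ℤ_17^×. Compute digits iteratively via a_i = x_i mod 17, x_{i+1} = (x_i − a_i)/17, with x_0 = x:
  x_0 = 23/13;  a_0 = 7;  x_1 = (x_0 − 7)/17 = -4/13
  x_1 = -4/13;  a_1 = 1;  x_2 = (x_1 − 1)/17 = -1/13
  x_2 = -1/13;  a_2 = 13;  x_3 = (x_2 − 13)/17 = -10/13
Digits: (7, 1, 13).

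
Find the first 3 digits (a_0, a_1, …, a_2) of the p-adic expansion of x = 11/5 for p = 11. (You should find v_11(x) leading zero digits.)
(a_0, …, a_2) = (0, 9, 8)

v_11(11/5) = 1, so a_0 = ... = a_0 = 0. Factor out: x = 11^1 · u with u = 1/5 a unit in ℤ_11. Expand u iteratively via a_{v+i} = u_i mod 11, u_{i+1} = (u_i − a_{v+i})/11:
  u_0 = 1/5;  a_1 = 9;  u_1 = (u_0 − 9)/11 = -4/5
  u_1 = -4/5;  a_2 = 8;  u_2 = (u_1 − 8)/11 = -4/5
Digits: (0, 9, 8).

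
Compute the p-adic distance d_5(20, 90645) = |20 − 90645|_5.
d_5(20, 90645) = 1/3125

Step 1 — x − y = 20 − 90645 = -90625. Step 2 — v_5(-90625) = 5 (factor: -90625 = −(5^5 · 29); the sign does not affect v_p). Step 3 — |x − y|_5 = 5^{-5} = 1/3125.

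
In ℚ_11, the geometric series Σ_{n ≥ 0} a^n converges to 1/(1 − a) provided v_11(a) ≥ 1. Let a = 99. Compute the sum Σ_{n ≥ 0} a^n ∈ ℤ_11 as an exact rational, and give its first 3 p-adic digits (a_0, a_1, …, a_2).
Σ a^n = 1/(1 − a) = -1/98;  first 3 digits = (1, 9, 4)

v_11(a) = 1 ≥ 1, so the series converges in ℤ_11 to 1/(1 − a) = 1/(1 − 99) = -1/98. Expand this rational in ℤ_11: compute digits iteratively via d_i = x_i mod 11, x_{i+1} = (x_i − d_i)/11. The first 3 digits are (1, 9, 4).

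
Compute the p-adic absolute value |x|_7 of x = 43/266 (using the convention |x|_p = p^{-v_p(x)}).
|43/266|_7 = 7

Step 1 — compute v_7(x) by factoring powers of 7 out of the numerator and denominator: v_7(43/266) = -1. Step 2 — apply |x|_p = p^{-v_p(x)} = 7^{1} = 7.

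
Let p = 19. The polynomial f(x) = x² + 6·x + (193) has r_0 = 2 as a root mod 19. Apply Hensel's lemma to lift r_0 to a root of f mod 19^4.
r_3 = 90195 (mod 130321)

Hensel: r_{i+1} = r_i − f(r_i)·(f′(r_i))^{-1} mod 19^{i+2}, f′(x) = 2x + 6. Iterate:
  r_0 = 2 (mod 19)
  r_1 = 306 (mod 361)
  r_2 = 1028 (mod 6859)
  r_3 = 90195 (mod 130321)
Final: r = 90195 satisfies f(r) ≡ 0 mod 19^4.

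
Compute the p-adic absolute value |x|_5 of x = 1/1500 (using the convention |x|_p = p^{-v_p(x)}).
|1/1500|_5 = 125

Step 1 — compute v_5(x) by factoring powers of 5 out of the numerator and denominator: v_5(1/1500) = -3. Step 2 — apply |x|_p = p^{-v_p(x)} = 5^{3} = 125.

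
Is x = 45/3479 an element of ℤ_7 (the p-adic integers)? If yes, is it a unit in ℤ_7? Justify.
x ∉ ℤ_7 (v_7(x) = -2 < 0)

ℤ_7 = {x ∈ ℚ_7 : v_7(x) ≥ 0} and ℤ_7^× = {x ∈ ℤ_7 : v_7(x) = 0}. Here v_7(45/3479) = v_7(num) − v_7(den) = -2; compare against these criteria.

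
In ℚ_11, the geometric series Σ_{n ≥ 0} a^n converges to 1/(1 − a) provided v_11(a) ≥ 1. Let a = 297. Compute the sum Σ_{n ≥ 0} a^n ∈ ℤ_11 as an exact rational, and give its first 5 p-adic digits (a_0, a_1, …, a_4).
Σ a^n = 1/(1 − a) = -1/296;  first 5 digits = (1, 5, 5, 4, 0)

v_11(a) = 1 ≥ 1, so the series converges in ℤ_11 to 1/(1 − a) = 1/(1 − 297) = -1/296. Expand this rational in ℤ_11: compute digits iteratively via d_i = x_i mod 11, x_{i+1} = (x_i − d_i)/11. The first 5 digits are (1, 5, 5, 4, 0).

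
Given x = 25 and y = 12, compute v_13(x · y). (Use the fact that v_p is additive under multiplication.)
v_13(300) = 0

v_p(x) = 0 (factor: 25 = 13^0 · 25); v_p(y) = 0 (factor: 12 = 13^0 · 12). Additivity: v_p(xy) = v_p(x) + v_p(y) = 0 + 0 = 0. (Direct check: xy = 300 = 13^0 · (300).)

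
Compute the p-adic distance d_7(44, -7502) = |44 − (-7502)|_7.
d_7(44, -7502) = 1/343

Step 1 — x − y = 44 − (-7502) = 7546. Step 2 — v_7(7546) = 3 (factor: 7546 = (7^3 · 22); the sign does not affect v_p). Step 3 — |x − y|_7 = 7^{-3} = 1/343.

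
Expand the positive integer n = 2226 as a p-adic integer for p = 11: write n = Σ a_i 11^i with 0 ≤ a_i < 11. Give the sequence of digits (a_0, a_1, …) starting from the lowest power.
(a_0, a_1, …) = (4, 4, 7, 1)

Repeated division by 11 gives the digits low-to-high: 2226 = 4 + 4·11^1 + 7·11^2 + 1·11^3. Digit sequence: (4, 4, 7, 1).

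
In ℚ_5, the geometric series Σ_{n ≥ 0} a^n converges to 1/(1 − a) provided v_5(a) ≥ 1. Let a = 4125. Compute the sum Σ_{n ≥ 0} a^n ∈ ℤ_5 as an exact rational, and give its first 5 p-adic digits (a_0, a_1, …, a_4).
Σ a^n = 1/(1 − a) = -1/4124;  first 5 digits = (1, 0, 0, 3, 1)

v_5(a) = 3 ≥ 1, so the series converges in ℤ_5 to 1/(1 − a) = 1/(1 − 4125) = -1/4124. Expand this rational in ℤ_5: compute digits iteratively via d_i = x_i mod 5, x_{i+1} = (x_i − d_i)/5. The first 5 digits are (1, 0, 0, 3, 1).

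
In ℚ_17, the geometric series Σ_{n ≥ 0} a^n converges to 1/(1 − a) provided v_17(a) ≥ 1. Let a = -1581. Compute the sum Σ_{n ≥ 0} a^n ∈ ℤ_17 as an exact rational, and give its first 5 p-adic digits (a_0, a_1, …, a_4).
Σ a^n = 1/(1 − a) = 1/1582;  first 5 digits = (1, 9, 7, 13, 7)

v_17(a) = 1 ≥ 1, so the series converges in ℤ_17 to 1/(1 − a) = 1/(1 − (-1581)) = 1/1582. Expand this rational in ℤ_17: compute digits iteratively via d_i = x_i mod 17, x_{i+1} = (x_i − d_i)/17. The first 5 digits are (1, 9, 7, 13, 7).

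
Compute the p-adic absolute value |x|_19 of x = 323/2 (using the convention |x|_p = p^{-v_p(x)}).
|323/2|_19 = 1/19

Step 1 — compute v_19(x) by factoring powers of 19 out of the numerator and denominator: v_19(323/2) = 1. Step 2 — apply |x|_p = p^{-v_p(x)} = 19^{-1} = 1/19.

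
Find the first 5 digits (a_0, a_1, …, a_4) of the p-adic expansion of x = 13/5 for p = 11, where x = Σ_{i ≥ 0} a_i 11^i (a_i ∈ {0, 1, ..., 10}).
(a_0, …, a_4) = (7, 4, 4, 4, 4)

v_11(13/5) = 0 (numerator and denominator both coprime to 11), so x ∈ ℤ_11^×. Compute digits iteratively via a_i = x_i mod 11, x_{i+1} = (x_i − a_i)/11, with x_0 = x:
  x_0 = 13/5;  a_0 = 7;  x_1 = (x_0 − 7)/11 = -2/5
  x_1 = -2/5;  a_1 = 4;  x_2 = (x_1 − 4)/11 = -2/5
  x_2 = -2/5;  a_2 = 4;  x_3 = (x_2 − 4)/11 = -2/5
  x_3 = -2/5;  a_3 = 4;  x_4 = (x_3 − 4)/11 = -2/5
  x_4 = -2/5;  a_4 = 4;  x_5 = (x_4 − 4)/11 = -2/5
Digits: (7, 4, 4, 4, 4).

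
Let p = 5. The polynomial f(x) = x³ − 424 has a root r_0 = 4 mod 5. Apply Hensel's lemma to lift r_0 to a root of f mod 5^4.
r_3 = 349 (mod 625)

Hensel: r_{i+1} = r_i − f(r_i)/f′(r_i) mod 5^{i+2}, where f′(x) = 3x². Iterate:
  r_0 = 4 (mod 5)
  r_1 = 24 (mod 25)
  r_2 = 99 (mod 125)
  r_3 = 349 (mod 625)
Final: r = 349 with f(r) ≡ 0 mod 5^4.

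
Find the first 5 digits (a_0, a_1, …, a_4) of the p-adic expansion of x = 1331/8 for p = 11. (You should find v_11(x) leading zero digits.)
(a_0, …, a_4) = (0, 0, 0, 7, 9)

v_11(1331/8) = 3, so a_0 = ... = a_2 = 0. Factor out: x = 11^3 · u with u = 1/8 a unit in ℤ_11. Expand u iteratively via a_{v+i} = u_i mod 11, u_{i+1} = (u_i − a_{v+i})/11:
  u_0 = 1/8;  a_3 = 7;  u_1 = (u_0 − 7)/11 = -5/8
  u_1 = -5/8;  a_4 = 9;  u_2 = (u_1 − 9)/11 = -7/8
Digits: (0, 0, 0, 7, 9).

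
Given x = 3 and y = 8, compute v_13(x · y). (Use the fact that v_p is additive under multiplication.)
v_13(24) = 0

v_p(x) = 0 (factor: 3 = 13^0 · 3); v_p(y) = 0 (factor: 8 = 13^0 · 8). Additivity: v_p(xy) = v_p(x) + v_p(y) = 0 + 0 = 0. (Direct check: xy = 24 = 13^0 · (24).)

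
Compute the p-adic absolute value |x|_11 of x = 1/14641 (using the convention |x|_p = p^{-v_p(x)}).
|1/14641|_11 = 14641

Step 1 — compute v_11(x) by factoring powers of 11 out of the numerator and denominator: v_11(1/14641) = -4. Step 2 — apply |x|_p = p^{-v_p(x)} = 11^{4} = 14641.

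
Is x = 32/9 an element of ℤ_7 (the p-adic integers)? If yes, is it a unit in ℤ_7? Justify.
x ∈ ℤ_7^× (unit); v_7(x) = 0

ℤ_7 = {x ∈ ℚ_7 : v_7(x) ≥ 0} and ℤ_7^× = {x ∈ ℤ_7 : v_7(x) = 0}. Here v_7(32/9) = v_7(num) − v_7(den) = 0; compare against these criteria.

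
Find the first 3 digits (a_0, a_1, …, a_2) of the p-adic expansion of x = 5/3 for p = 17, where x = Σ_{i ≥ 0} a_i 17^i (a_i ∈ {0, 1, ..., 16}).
(a_0, …, a_2) = (13, 5, 11)

v_17(5/3) = 0 (numerator and denominator both coprime to 17), so x ∈ ℤ_17^×. Compute digits iteratively via a_i = x_i mod 17, x_{i+1} = (x_i − a_i)/17, with x_0 = x:
  x_0 = 5/3;  a_0 = 13;  x_1 = (x_0 − 13)/17 = -2/3
  x_1 = -2/3;  a_1 = 5;  x_2 = (x_1 − 5)/17 = -1/3
  x_2 = -1/3;  a_2 = 11;  x_3 = (x_2 − 11)/17 = -2/3
Digits: (13, 5, 11).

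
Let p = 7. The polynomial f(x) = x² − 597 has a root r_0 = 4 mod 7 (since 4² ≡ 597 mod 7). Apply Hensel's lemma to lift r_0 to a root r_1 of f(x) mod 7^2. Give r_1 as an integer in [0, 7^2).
r_1 = 46 (mod 49)

Hensel's recurrence: r_{i+1} = r_i − f(r_i)·(f′(r_i))^{-1} mod 7^{i+2}, with f′(x) = 2x. Iterate:
  r_0 = 4 (mod 7)
  r_1 = 46 (mod 49)
Final: r_1 = 46, and one checks f(r_1) ≡ 0 mod 7^2.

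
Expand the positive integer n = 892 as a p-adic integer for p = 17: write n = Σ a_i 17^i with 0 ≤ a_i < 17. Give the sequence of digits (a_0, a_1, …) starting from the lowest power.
(a_0, a_1, …) = (8, 1, 3)

Repeated division by 17 gives the digits low-to-high: 892 = 8 + 1·17^1 + 3·17^2. Digit sequence: (8, 1, 3).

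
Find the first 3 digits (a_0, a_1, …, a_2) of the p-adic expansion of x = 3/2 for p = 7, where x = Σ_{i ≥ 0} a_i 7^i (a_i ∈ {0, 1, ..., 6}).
(a_0, …, a_2) = (5, 3, 3)

v_7(3/2) = 0 (numerator and denominator both coprime to 7), so x ∈ ℤ_7^×. Compute digits iteratively via a_i = x_i mod 7, x_{i+1} = (x_i − a_i)/7, with x_0 = x:
  x_0 = 3/2;  a_0 = 5;  x_1 = (x_0 − 5)/7 = -1/2
  x_1 = -1/2;  a_1 = 3;  x_2 = (x_1 − 3)/7 = -1/2
  x_2 = -1/2;  a_2 = 3;  x_3 = (x_2 − 3)/7 = -1/2
Digits: (5, 3, 3).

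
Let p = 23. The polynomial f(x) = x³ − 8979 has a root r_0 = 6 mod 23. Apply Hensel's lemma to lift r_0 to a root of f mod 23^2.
r_1 = 190 (mod 529)

Hensel: r_{i+1} = r_i − f(r_i)/f′(r_i) mod 23^{i+2}, where f′(x) = 3x². Iterate:
  r_0 = 6 (mod 23)
  r_1 = 190 (mod 529)
Final: r = 190 with f(r) ≡ 0 mod 23^2.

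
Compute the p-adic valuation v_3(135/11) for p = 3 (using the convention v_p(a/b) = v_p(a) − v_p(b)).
v_3(135/11) = 3

Factor powers of 3 from the numerator and denominator of the reduced fraction: 135 = 3^3 · 5 and 11 = 3^0 · 11. Apply v_p(a/b) = v_p(a) − v_p(b): v_3(135/11) = 3 − 0 = 3.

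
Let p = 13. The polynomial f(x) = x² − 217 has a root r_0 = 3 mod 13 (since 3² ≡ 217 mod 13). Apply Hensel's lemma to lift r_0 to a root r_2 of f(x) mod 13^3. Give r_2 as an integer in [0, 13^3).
r_2 = 1953 (mod 2197)

Hensel's recurrence: r_{i+1} = r_i − f(r_i)·(f′(r_i))^{-1} mod 13^{i+2}, with f′(x) = 2x. Iterate:
  r_0 = 3 (mod 13)
  r_1 = 94 (mod 169)
  r_2 = 1953 (mod 2197)
Final: r_2 = 1953, and one checks f(r_2) ≡ 0 mod 13^3.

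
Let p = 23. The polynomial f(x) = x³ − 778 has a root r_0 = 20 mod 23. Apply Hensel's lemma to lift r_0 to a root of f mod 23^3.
r_2 = 7472 (mod 12167)

Hensel: r_{i+1} = r_i − f(r_i)/f′(r_i) mod 23^{i+2}, where f′(x) = 3x². Iterate:
  r_0 = 20 (mod 23)
  r_1 = 66 (mod 529)
  r_2 = 7472 (mod 12167)
Final: r = 7472 with f(r) ≡ 0 mod 23^3.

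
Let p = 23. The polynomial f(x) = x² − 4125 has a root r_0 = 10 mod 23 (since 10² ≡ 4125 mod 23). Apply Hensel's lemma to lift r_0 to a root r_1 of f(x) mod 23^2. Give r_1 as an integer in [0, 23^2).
r_1 = 79 (mod 529)

Hensel's recurrence: r_{i+1} = r_i − f(r_i)·(f′(r_i))^{-1} mod 23^{i+2}, with f′(x) = 2x. Iterate:
  r_0 = 10 (mod 23)
  r_1 = 79 (mod 529)
Final: r_1 = 79, and one checks f(r_1) ≡ 0 mod 23^2.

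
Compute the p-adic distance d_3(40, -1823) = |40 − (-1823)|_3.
d_3(40, -1823) = 1/81

Step 1 — x − y = 40 − (-1823) = 1863. Step 2 — v_3(1863) = 4 (factor: 1863 = (3^4 · 23); the sign does not affect v_p). Step 3 — |x − y|_3 = 3^{-4} = 1/81.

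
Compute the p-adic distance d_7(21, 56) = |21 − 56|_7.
d_7(21, 56) = 1/7

Step 1 — x − y = 21 − 56 = -35. Step 2 — v_7(-35) = 1 (factor: -35 = −(7^1 · 5); the sign does not affect v_p). Step 3 — |x − y|_7 = 7^{-1} = 1/7.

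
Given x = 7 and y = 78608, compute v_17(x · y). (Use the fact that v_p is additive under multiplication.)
v_17(550256) = 3

v_p(x) = 0 (factor: 7 = 17^0 · 7); v_p(y) = 3 (factor: 78608 = 17^3 · 16). Additivity: v_p(xy) = v_p(x) + v_p(y) = 0 + 3 = 3. (Direct check: xy = 550256 = 17^3 · (112).)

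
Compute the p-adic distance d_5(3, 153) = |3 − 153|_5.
d_5(3, 153) = 1/25

Step 1 — x − y = 3 − 153 = -150. Step 2 — v_5(-150) = 2 (factor: -150 = −(5^2 · 6); the sign does not affect v_p). Step 3 — |x − y|_5 = 5^{-2} = 1/25.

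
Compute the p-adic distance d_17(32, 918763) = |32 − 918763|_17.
d_17(32, 918763) = 1/83521

Step 1 — x − y = 32 − 918763 = -918731. Step 2 — v_17(-918731) = 4 (factor: -918731 = −(17^4 · 11); the sign does not affect v_p). Step 3 — |x − y|_17 = 17^{-4} = 1/83521.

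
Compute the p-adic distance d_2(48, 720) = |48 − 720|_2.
d_2(48, 720) = 1/32

Step 1 — x − y = 48 − 720 = -672. Step 2 — v_2(-672) = 5 (factor: -672 = −(2^5 · 21); the sign does not affect v_p). Step 3 — |x − y|_2 = 2^{-5} = 1/32.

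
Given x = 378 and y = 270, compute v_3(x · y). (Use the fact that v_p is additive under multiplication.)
v_3(102060) = 6

v_p(x) = 3 (factor: 378 = 3^3 · 14); v_p(y) = 3 (factor: 270 = 3^3 · 10). Additivity: v_p(xy) = v_p(x) + v_p(y) = 3 + 3 = 6. (Direct check: xy = 102060 = 3^6 · (140).)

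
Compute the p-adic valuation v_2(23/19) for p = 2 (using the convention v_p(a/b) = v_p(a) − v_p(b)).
v_2(23/19) = 0

Factor powers of 2 from the numerator and denominator of the reduced fraction: 23 = 2^0 · 23 and 19 = 2^0 · 19. Apply v_p(a/b) = v_p(a) − v_p(b): v_2(23/19) = 0 − 0 = 0.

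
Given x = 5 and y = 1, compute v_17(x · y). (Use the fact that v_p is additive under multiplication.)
v_17(5) = 0

v_p(x) = 0 (factor: 5 = 17^0 · 5); v_p(y) = 0 (factor: 1 = 17^0 · 1). Additivity: v_p(xy) = v_p(x) + v_p(y) = 0 + 0 = 0. (Direct check: xy = 5 = 17^0 · (5).)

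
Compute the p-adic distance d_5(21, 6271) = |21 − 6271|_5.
d_5(21, 6271) = 1/3125

Step 1 — x − y = 21 − 6271 = -6250. Step 2 — v_5(-6250) = 5 (factor: -6250 = −(5^5 · 2); the sign does not affect v_p). Step 3 — |x − y|_5 = 5^{-5} = 1/3125.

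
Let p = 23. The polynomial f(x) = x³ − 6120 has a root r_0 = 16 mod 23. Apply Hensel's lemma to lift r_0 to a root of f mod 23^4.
r_3 = 222656 (mod 279841)

Hensel: r_{i+1} = r_i − f(r_i)/f′(r_i) mod 23^{i+2}, where f′(x) = 3x². Iterate:
  r_0 = 16 (mod 23)
  r_1 = 476 (mod 529)
  r_2 = 3650 (mod 12167)
  r_3 = 222656 (mod 279841)
Final: r = 222656 with f(r) ≡ 0 mod 23^4.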